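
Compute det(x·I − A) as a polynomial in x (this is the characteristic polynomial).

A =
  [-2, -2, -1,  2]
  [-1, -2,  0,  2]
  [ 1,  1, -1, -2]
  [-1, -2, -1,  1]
x^4 + 4*x^3 + 6*x^2 + 4*x + 1

Expanding det(x·I − A) (e.g. by cofactor expansion or by noting that A is similar to its Jordan form J, which has the same characteristic polynomial as A) gives
  χ_A(x) = x^4 + 4*x^3 + 6*x^2 + 4*x + 1
which factors as (x + 1)^4. The eigenvalues (with algebraic multiplicities) are λ = -1 with multiplicity 4.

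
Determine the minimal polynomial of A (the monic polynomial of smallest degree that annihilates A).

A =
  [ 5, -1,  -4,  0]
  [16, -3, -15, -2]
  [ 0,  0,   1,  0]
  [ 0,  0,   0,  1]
x^3 - 3*x^2 + 3*x - 1

The characteristic polynomial is χ_A(x) = (x - 1)^4, so the eigenvalues are known. The minimal polynomial is
  m_A(x) = Π_λ (x − λ)^{k_λ}
where k_λ is the size of the *largest* Jordan block for λ (equivalently, the smallest k with (A − λI)^k v = 0 for every generalised eigenvector v of λ).

  λ = 1: largest Jordan block has size 3, contributing (x − 1)^3

So m_A(x) = (x - 1)^3 = x^3 - 3*x^2 + 3*x - 1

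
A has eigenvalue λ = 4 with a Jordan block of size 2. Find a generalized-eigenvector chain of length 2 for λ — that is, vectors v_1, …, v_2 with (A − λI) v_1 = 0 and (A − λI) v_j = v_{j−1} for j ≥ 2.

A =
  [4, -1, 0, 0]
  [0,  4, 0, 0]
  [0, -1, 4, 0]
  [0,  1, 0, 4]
A Jordan chain for λ = 4 of length 2:
v_1 = (-1, 0, -1, 1)ᵀ
v_2 = (0, 1, 0, 0)ᵀ

Let N = A − (4)·I. We want v_2 with N^2 v_2 = 0 but N^1 v_2 ≠ 0; then v_{j-1} := N · v_j for j = 2, …, 2.

Pick v_2 = (0, 1, 0, 0)ᵀ.
Then v_1 = N · v_2 = (-1, 0, -1, 1)ᵀ.

Sanity check: (A − (4)·I) v_1 = (0, 0, 0, 0)ᵀ = 0. ✓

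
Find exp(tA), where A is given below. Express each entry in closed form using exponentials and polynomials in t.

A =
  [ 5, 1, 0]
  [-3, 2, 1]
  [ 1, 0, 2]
e^{tA} =
  [t^2*exp(3*t)/2 + 2*t*exp(3*t) + exp(3*t), t^2*exp(3*t)/2 + t*exp(3*t), t^2*exp(3*t)/2]
  [-t^2*exp(3*t) - 3*t*exp(3*t), -t^2*exp(3*t) - t*exp(3*t) + exp(3*t), -t^2*exp(3*t) + t*exp(3*t)]
  [t^2*exp(3*t)/2 + t*exp(3*t), t^2*exp(3*t)/2, t^2*exp(3*t)/2 - t*exp(3*t) + exp(3*t)]

Strategy: write A = P · J · P⁻¹ where J is a Jordan canonical form, so e^{tA} = P · e^{tJ} · P⁻¹, and e^{tJ} can be computed block-by-block.

A has Jordan form
J =
  [3, 1, 0]
  [0, 3, 1]
  [0, 0, 3]
(up to reordering of blocks).

Per-block formulas:
  For a 3×3 Jordan block J_3(3): exp(t · J_3(3)) = e^(3t)·(I + t·N + (t^2/2)·N^2), where N is the 3×3 nilpotent shift.

After assembling e^{tJ} and conjugating by P, we get:

e^{tA} =
  [t^2*exp(3*t)/2 + 2*t*exp(3*t) + exp(3*t), t^2*exp(3*t)/2 + t*exp(3*t), t^2*exp(3*t)/2]
  [-t^2*exp(3*t) - 3*t*exp(3*t), -t^2*exp(3*t) - t*exp(3*t) + exp(3*t), -t^2*exp(3*t) + t*exp(3*t)]
  [t^2*exp(3*t)/2 + t*exp(3*t), t^2*exp(3*t)/2, t^2*exp(3*t)/2 - t*exp(3*t) + exp(3*t)]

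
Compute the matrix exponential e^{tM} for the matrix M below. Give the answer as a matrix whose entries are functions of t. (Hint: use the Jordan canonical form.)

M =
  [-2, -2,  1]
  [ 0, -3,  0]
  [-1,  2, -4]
e^{tM} =
  [t*exp(-3*t) + exp(-3*t), -2*t*exp(-3*t), t*exp(-3*t)]
  [0, exp(-3*t), 0]
  [-t*exp(-3*t), 2*t*exp(-3*t), -t*exp(-3*t) + exp(-3*t)]

Strategy: write M = P · J · P⁻¹ where J is a Jordan canonical form, so e^{tM} = P · e^{tJ} · P⁻¹, and e^{tJ} can be computed block-by-block.

M has Jordan form
J =
  [-3,  1,  0]
  [ 0, -3,  0]
  [ 0,  0, -3]
(up to reordering of blocks).

Per-block formulas:
  For a 1×1 block at λ = -3: exp(t · [-3]) = [e^(-3t)].
  For a 2×2 Jordan block J_2(-3): exp(t · J_2(-3)) = e^(-3t)·(I + t·N), where N is the 2×2 nilpotent shift.

After assembling e^{tJ} and conjugating by P, we get:

e^{tM} =
  [t*exp(-3*t) + exp(-3*t), -2*t*exp(-3*t), t*exp(-3*t)]
  [0, exp(-3*t), 0]
  [-t*exp(-3*t), 2*t*exp(-3*t), -t*exp(-3*t) + exp(-3*t)]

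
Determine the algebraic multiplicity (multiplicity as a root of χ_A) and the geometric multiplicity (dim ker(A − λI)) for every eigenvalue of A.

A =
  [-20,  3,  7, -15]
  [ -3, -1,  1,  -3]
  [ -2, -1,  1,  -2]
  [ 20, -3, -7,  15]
λ = -5: alg = 1, geom = 1; λ = 0: alg = 3, geom = 1

Step 1 — factor the characteristic polynomial to read off the algebraic multiplicities:
  χ_A(x) = x^3*(x + 5)

Step 2 — compute geometric multiplicities via the rank-nullity identity g(λ) = n − rank(A − λI):
  rank(A − (-5)·I) = 3, so dim ker(A − (-5)·I) = n − 3 = 1
  rank(A − (0)·I) = 3, so dim ker(A − (0)·I) = n − 3 = 1

Summary:
  λ = -5: algebraic multiplicity = 1, geometric multiplicity = 1
  λ = 0: algebraic multiplicity = 3, geometric multiplicity = 1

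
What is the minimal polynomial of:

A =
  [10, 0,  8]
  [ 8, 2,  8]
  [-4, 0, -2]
x^2 - 8*x + 12

The characteristic polynomial is χ_A(x) = (x - 6)*(x - 2)^2, so the eigenvalues are known. The minimal polynomial is
  m_A(x) = Π_λ (x − λ)^{k_λ}
where k_λ is the size of the *largest* Jordan block for λ (equivalently, the smallest k with (A − λI)^k v = 0 for every generalised eigenvector v of λ).

  λ = 2: largest Jordan block has size 1, contributing (x − 2)
  λ = 6: largest Jordan block has size 1, contributing (x − 6)

So m_A(x) = (x - 6)*(x - 2) = x^2 - 8*x + 12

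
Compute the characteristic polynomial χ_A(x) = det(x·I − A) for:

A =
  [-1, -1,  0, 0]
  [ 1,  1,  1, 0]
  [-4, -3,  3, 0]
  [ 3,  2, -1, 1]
x^4 - 4*x^3 + 6*x^2 - 4*x + 1

Expanding det(x·I − A) (e.g. by cofactor expansion or by noting that A is similar to its Jordan form J, which has the same characteristic polynomial as A) gives
  χ_A(x) = x^4 - 4*x^3 + 6*x^2 - 4*x + 1
which factors as (x - 1)^4. The eigenvalues (with algebraic multiplicities) are λ = 1 with multiplicity 4.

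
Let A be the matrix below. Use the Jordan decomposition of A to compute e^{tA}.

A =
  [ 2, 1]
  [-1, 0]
e^{tA} =
  [t*exp(t) + exp(t), t*exp(t)]
  [-t*exp(t), -t*exp(t) + exp(t)]

Strategy: write A = P · J · P⁻¹ where J is a Jordan canonical form, so e^{tA} = P · e^{tJ} · P⁻¹, and e^{tJ} can be computed block-by-block.

A has Jordan form
J =
  [1, 1]
  [0, 1]
(up to reordering of blocks).

Per-block formulas:
  For a 2×2 Jordan block J_2(1): exp(t · J_2(1)) = e^(1t)·(I + t·N), where N is the 2×2 nilpotent shift.

After assembling e^{tJ} and conjugating by P, we get:

e^{tA} =
  [t*exp(t) + exp(t), t*exp(t)]
  [-t*exp(t), -t*exp(t) + exp(t)]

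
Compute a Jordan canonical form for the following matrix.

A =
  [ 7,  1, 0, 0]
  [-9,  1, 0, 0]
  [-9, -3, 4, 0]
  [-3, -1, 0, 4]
J_2(4) ⊕ J_1(4) ⊕ J_1(4)

The characteristic polynomial is
  det(x·I − A) = x^4 - 16*x^3 + 96*x^2 - 256*x + 256 = (x - 4)^4

Eigenvalues and multiplicities (the geometric multiplicity of λ is n − rank(A − λI), which equals the number of Jordan blocks for λ):
  λ = 4: algebraic multiplicity = 4, geometric multiplicity = 3

Determining the block sizes for each eigenvalue:
  λ = 4: 3 blocks summing to 4 forces exactly one block of size 2 and the rest size 1 → block sizes [2, 1, 1]

Assembling the blocks gives a Jordan form
J =
  [4, 1, 0, 0]
  [0, 4, 0, 0]
  [0, 0, 4, 0]
  [0, 0, 0, 4]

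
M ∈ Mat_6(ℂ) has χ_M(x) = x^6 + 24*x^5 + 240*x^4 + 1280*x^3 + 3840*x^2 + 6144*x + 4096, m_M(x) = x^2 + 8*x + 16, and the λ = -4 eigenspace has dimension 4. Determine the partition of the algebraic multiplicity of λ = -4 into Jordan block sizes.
Block sizes for λ = -4: [2, 2, 1, 1]

Step 1 — from the characteristic polynomial, algebraic multiplicity of λ = -4 is 6. From dim ker(M − (-4)·I) = 4, there are exactly 4 Jordan blocks for λ = -4.
Step 2 — from the minimal polynomial, the factor (x + 4)^2 tells us the largest block for λ = -4 has size 2.
Step 3 — with total size 6, 4 blocks, and largest block 2, the block sizes (in nonincreasing order) are [2, 2, 1, 1].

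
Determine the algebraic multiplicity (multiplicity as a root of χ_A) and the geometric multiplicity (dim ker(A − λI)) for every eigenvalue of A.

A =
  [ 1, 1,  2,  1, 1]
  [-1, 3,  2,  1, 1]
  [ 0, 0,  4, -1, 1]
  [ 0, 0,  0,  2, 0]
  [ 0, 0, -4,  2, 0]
λ = 2: alg = 5, geom = 3

Step 1 — factor the characteristic polynomial to read off the algebraic multiplicities:
  χ_A(x) = (x - 2)^5

Step 2 — compute geometric multiplicities via the rank-nullity identity g(λ) = n − rank(A − λI):
  rank(A − (2)·I) = 2, so dim ker(A − (2)·I) = n − 2 = 3

Summary:
  λ = 2: algebraic multiplicity = 5, geometric multiplicity = 3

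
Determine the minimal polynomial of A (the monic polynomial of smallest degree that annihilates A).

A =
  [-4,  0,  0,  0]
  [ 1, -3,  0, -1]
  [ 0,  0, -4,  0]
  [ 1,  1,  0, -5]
x^2 + 8*x + 16

The characteristic polynomial is χ_A(x) = (x + 4)^4, so the eigenvalues are known. The minimal polynomial is
  m_A(x) = Π_λ (x − λ)^{k_λ}
where k_λ is the size of the *largest* Jordan block for λ (equivalently, the smallest k with (A − λI)^k v = 0 for every generalised eigenvector v of λ).

  λ = -4: largest Jordan block has size 2, contributing (x + 4)^2

So m_A(x) = (x + 4)^2 = x^2 + 8*x + 16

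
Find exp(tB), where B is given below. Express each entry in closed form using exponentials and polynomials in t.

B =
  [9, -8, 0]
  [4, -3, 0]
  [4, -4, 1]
e^{tB} =
  [2*exp(5*t) - exp(t), -2*exp(5*t) + 2*exp(t), 0]
  [exp(5*t) - exp(t), -exp(5*t) + 2*exp(t), 0]
  [exp(5*t) - exp(t), -exp(5*t) + exp(t), exp(t)]

Strategy: write B = P · J · P⁻¹ where J is a Jordan canonical form, so e^{tB} = P · e^{tJ} · P⁻¹, and e^{tJ} can be computed block-by-block.

B has Jordan form
J =
  [1, 0, 0]
  [0, 1, 0]
  [0, 0, 5]
(up to reordering of blocks).

Per-block formulas:
  For a 1×1 block at λ = 5: exp(t · [5]) = [e^(5t)].
  For a 1×1 block at λ = 1: exp(t · [1]) = [e^(1t)].

After assembling e^{tJ} and conjugating by P, we get:

e^{tB} =
  [2*exp(5*t) - exp(t), -2*exp(5*t) + 2*exp(t), 0]
  [exp(5*t) - exp(t), -exp(5*t) + 2*exp(t), 0]
  [exp(5*t) - exp(t), -exp(5*t) + exp(t), exp(t)]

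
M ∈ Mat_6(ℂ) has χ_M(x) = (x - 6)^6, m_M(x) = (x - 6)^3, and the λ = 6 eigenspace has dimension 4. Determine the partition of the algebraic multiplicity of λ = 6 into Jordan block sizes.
Block sizes for λ = 6: [3, 1, 1, 1]

Step 1 — from the characteristic polynomial, algebraic multiplicity of λ = 6 is 6. From dim ker(M − (6)·I) = 4, there are exactly 4 Jordan blocks for λ = 6.
Step 2 — from the minimal polynomial, the factor (x − 6)^3 tells us the largest block for λ = 6 has size 3.
Step 3 — with total size 6, 4 blocks, and largest block 3, the block sizes (in nonincreasing order) are [3, 1, 1, 1].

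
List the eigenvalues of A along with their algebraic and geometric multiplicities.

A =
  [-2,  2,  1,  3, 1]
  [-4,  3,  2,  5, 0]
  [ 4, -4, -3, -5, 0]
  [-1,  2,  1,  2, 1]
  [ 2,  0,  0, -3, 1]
λ = -1: alg = 2, geom = 2; λ = 1: alg = 3, geom = 1

Step 1 — factor the characteristic polynomial to read off the algebraic multiplicities:
  χ_A(x) = (x - 1)^3*(x + 1)^2

Step 2 — compute geometric multiplicities via the rank-nullity identity g(λ) = n − rank(A − λI):
  rank(A − (-1)·I) = 3, so dim ker(A − (-1)·I) = n − 3 = 2
  rank(A − (1)·I) = 4, so dim ker(A − (1)·I) = n − 4 = 1

Summary:
  λ = -1: algebraic multiplicity = 2, geometric multiplicity = 2
  λ = 1: algebraic multiplicity = 3, geometric multiplicity = 1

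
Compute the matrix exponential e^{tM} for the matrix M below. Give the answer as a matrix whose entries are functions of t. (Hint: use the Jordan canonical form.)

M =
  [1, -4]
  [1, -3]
e^{tM} =
  [2*t*exp(-t) + exp(-t), -4*t*exp(-t)]
  [t*exp(-t), -2*t*exp(-t) + exp(-t)]

Strategy: write M = P · J · P⁻¹ where J is a Jordan canonical form, so e^{tM} = P · e^{tJ} · P⁻¹, and e^{tJ} can be computed block-by-block.

M has Jordan form
J =
  [-1,  1]
  [ 0, -1]
(up to reordering of blocks).

Per-block formulas:
  For a 2×2 Jordan block J_2(-1): exp(t · J_2(-1)) = e^(-1t)·(I + t·N), where N is the 2×2 nilpotent shift.

After assembling e^{tJ} and conjugating by P, we get:

e^{tM} =
  [2*t*exp(-t) + exp(-t), -4*t*exp(-t)]
  [t*exp(-t), -2*t*exp(-t) + exp(-t)]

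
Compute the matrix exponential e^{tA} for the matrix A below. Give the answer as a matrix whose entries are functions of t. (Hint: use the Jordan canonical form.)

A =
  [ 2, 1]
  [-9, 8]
e^{tA} =
  [-3*t*exp(5*t) + exp(5*t), t*exp(5*t)]
  [-9*t*exp(5*t), 3*t*exp(5*t) + exp(5*t)]

Strategy: write A = P · J · P⁻¹ where J is a Jordan canonical form, so e^{tA} = P · e^{tJ} · P⁻¹, and e^{tJ} can be computed block-by-block.

A has Jordan form
J =
  [5, 1]
  [0, 5]
(up to reordering of blocks).

Per-block formulas:
  For a 2×2 Jordan block J_2(5): exp(t · J_2(5)) = e^(5t)·(I + t·N), where N is the 2×2 nilpotent shift.

After assembling e^{tJ} and conjugating by P, we get:

e^{tA} =
  [-3*t*exp(5*t) + exp(5*t), t*exp(5*t)]
  [-9*t*exp(5*t), 3*t*exp(5*t) + exp(5*t)]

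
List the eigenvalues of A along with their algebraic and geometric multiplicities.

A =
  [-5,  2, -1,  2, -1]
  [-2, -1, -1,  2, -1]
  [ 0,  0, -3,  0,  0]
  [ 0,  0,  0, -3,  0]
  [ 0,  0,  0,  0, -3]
λ = -3: alg = 5, geom = 4

Step 1 — factor the characteristic polynomial to read off the algebraic multiplicities:
  χ_A(x) = (x + 3)^5

Step 2 — compute geometric multiplicities via the rank-nullity identity g(λ) = n − rank(A − λI):
  rank(A − (-3)·I) = 1, so dim ker(A − (-3)·I) = n − 1 = 4

Summary:
  λ = -3: algebraic multiplicity = 5, geometric multiplicity = 4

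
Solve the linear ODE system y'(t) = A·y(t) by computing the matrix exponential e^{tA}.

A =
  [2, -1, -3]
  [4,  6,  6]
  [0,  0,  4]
e^{tA} =
  [-2*t*exp(4*t) + exp(4*t), -t*exp(4*t), -3*t*exp(4*t)]
  [4*t*exp(4*t), 2*t*exp(4*t) + exp(4*t), 6*t*exp(4*t)]
  [0, 0, exp(4*t)]

Strategy: write A = P · J · P⁻¹ where J is a Jordan canonical form, so e^{tA} = P · e^{tJ} · P⁻¹, and e^{tJ} can be computed block-by-block.

A has Jordan form
J =
  [4, 1, 0]
  [0, 4, 0]
  [0, 0, 4]
(up to reordering of blocks).

Per-block formulas:
  For a 1×1 block at λ = 4: exp(t · [4]) = [e^(4t)].
  For a 2×2 Jordan block J_2(4): exp(t · J_2(4)) = e^(4t)·(I + t·N), where N is the 2×2 nilpotent shift.

After assembling e^{tJ} and conjugating by P, we get:

e^{tA} =
  [-2*t*exp(4*t) + exp(4*t), -t*exp(4*t), -3*t*exp(4*t)]
  [4*t*exp(4*t), 2*t*exp(4*t) + exp(4*t), 6*t*exp(4*t)]
  [0, 0, exp(4*t)]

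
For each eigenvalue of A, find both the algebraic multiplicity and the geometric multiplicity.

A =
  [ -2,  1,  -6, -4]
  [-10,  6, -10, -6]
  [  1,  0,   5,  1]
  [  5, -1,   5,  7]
λ = 4: alg = 4, geom = 2

Step 1 — factor the characteristic polynomial to read off the algebraic multiplicities:
  χ_A(x) = (x - 4)^4

Step 2 — compute geometric multiplicities via the rank-nullity identity g(λ) = n − rank(A − λI):
  rank(A − (4)·I) = 2, so dim ker(A − (4)·I) = n − 2 = 2

Summary:
  λ = 4: algebraic multiplicity = 4, geometric multiplicity = 2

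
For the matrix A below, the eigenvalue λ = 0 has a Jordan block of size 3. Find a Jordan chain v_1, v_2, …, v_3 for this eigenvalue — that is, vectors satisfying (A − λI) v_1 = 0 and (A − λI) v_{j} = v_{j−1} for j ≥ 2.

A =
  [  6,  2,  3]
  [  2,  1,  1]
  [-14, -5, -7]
A Jordan chain for λ = 0 of length 3:
v_1 = (-2, 0, 4)ᵀ
v_2 = (6, 2, -14)ᵀ
v_3 = (1, 0, 0)ᵀ

Let N = A − (0)·I. We want v_3 with N^3 v_3 = 0 but N^2 v_3 ≠ 0; then v_{j-1} := N · v_j for j = 3, …, 2.

Pick v_3 = (1, 0, 0)ᵀ.
Then v_2 = N · v_3 = (6, 2, -14)ᵀ.
Then v_1 = N · v_2 = (-2, 0, 4)ᵀ.

Sanity check: (A − (0)·I) v_1 = (0, 0, 0)ᵀ = 0. ✓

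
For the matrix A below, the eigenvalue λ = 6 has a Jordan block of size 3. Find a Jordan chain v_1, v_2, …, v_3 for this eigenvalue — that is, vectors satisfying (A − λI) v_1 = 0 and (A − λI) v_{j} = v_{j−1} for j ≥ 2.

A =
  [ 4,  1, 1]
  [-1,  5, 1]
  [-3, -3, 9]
A Jordan chain for λ = 6 of length 3:
v_1 = (-6, -3, -9)ᵀ
v_2 = (1, -1, -3)ᵀ
v_3 = (0, 1, 0)ᵀ

Let N = A − (6)·I. We want v_3 with N^3 v_3 = 0 but N^2 v_3 ≠ 0; then v_{j-1} := N · v_j for j = 3, …, 2.

Pick v_3 = (0, 1, 0)ᵀ.
Then v_2 = N · v_3 = (1, -1, -3)ᵀ.
Then v_1 = N · v_2 = (-6, -3, -9)ᵀ.

Sanity check: (A − (6)·I) v_1 = (0, 0, 0)ᵀ = 0. ✓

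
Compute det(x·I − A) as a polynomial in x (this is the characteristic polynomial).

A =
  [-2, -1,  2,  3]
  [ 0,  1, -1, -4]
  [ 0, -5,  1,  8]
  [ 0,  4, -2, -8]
x^4 + 8*x^3 + 24*x^2 + 32*x + 16

Expanding det(x·I − A) (e.g. by cofactor expansion or by noting that A is similar to its Jordan form J, which has the same characteristic polynomial as A) gives
  χ_A(x) = x^4 + 8*x^3 + 24*x^2 + 32*x + 16
which factors as (x + 2)^4. The eigenvalues (with algebraic multiplicities) are λ = -2 with multiplicity 4.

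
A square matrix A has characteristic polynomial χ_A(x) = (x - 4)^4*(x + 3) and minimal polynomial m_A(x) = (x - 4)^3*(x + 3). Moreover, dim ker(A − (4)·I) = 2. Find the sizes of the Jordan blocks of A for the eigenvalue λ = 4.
Block sizes for λ = 4: [3, 1]

Step 1 — from the characteristic polynomial, algebraic multiplicity of λ = 4 is 4. From dim ker(A − (4)·I) = 2, there are exactly 2 Jordan blocks for λ = 4.
Step 2 — from the minimal polynomial, the factor (x − 4)^3 tells us the largest block for λ = 4 has size 3.
Step 3 — with total size 4, 2 blocks, and largest block 3, the block sizes (in nonincreasing order) are [3, 1].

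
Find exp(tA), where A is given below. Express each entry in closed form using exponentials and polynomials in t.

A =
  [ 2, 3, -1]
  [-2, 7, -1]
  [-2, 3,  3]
e^{tA} =
  [-2*t*exp(4*t) + exp(4*t), 3*t*exp(4*t), -t*exp(4*t)]
  [-2*t*exp(4*t), 3*t*exp(4*t) + exp(4*t), -t*exp(4*t)]
  [-2*t*exp(4*t), 3*t*exp(4*t), -t*exp(4*t) + exp(4*t)]

Strategy: write A = P · J · P⁻¹ where J is a Jordan canonical form, so e^{tA} = P · e^{tJ} · P⁻¹, and e^{tJ} can be computed block-by-block.

A has Jordan form
J =
  [4, 1, 0]
  [0, 4, 0]
  [0, 0, 4]
(up to reordering of blocks).

Per-block formulas:
  For a 1×1 block at λ = 4: exp(t · [4]) = [e^(4t)].
  For a 2×2 Jordan block J_2(4): exp(t · J_2(4)) = e^(4t)·(I + t·N), where N is the 2×2 nilpotent shift.

After assembling e^{tJ} and conjugating by P, we get:

e^{tA} =
  [-2*t*exp(4*t) + exp(4*t), 3*t*exp(4*t), -t*exp(4*t)]
  [-2*t*exp(4*t), 3*t*exp(4*t) + exp(4*t), -t*exp(4*t)]
  [-2*t*exp(4*t), 3*t*exp(4*t), -t*exp(4*t) + exp(4*t)]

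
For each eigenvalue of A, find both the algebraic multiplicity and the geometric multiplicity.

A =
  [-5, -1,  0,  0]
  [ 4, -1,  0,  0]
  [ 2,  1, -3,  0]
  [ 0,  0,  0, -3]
λ = -3: alg = 4, geom = 3

Step 1 — factor the characteristic polynomial to read off the algebraic multiplicities:
  χ_A(x) = (x + 3)^4

Step 2 — compute geometric multiplicities via the rank-nullity identity g(λ) = n − rank(A − λI):
  rank(A − (-3)·I) = 1, so dim ker(A − (-3)·I) = n − 1 = 3

Summary:
  λ = -3: algebraic multiplicity = 4, geometric multiplicity = 3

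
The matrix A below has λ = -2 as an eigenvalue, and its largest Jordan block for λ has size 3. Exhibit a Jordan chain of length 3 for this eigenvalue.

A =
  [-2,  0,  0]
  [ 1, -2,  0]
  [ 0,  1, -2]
A Jordan chain for λ = -2 of length 3:
v_1 = (0, 0, 1)ᵀ
v_2 = (0, 1, 0)ᵀ
v_3 = (1, 0, 0)ᵀ

Let N = A − (-2)·I. We want v_3 with N^3 v_3 = 0 but N^2 v_3 ≠ 0; then v_{j-1} := N · v_j for j = 3, …, 2.

Pick v_3 = (1, 0, 0)ᵀ.
Then v_2 = N · v_3 = (0, 1, 0)ᵀ.
Then v_1 = N · v_2 = (0, 0, 1)ᵀ.

Sanity check: (A − (-2)·I) v_1 = (0, 0, 0)ᵀ = 0. ✓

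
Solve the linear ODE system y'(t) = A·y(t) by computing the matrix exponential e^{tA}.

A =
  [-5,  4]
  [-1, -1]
e^{tA} =
  [-2*t*exp(-3*t) + exp(-3*t), 4*t*exp(-3*t)]
  [-t*exp(-3*t), 2*t*exp(-3*t) + exp(-3*t)]

Strategy: write A = P · J · P⁻¹ where J is a Jordan canonical form, so e^{tA} = P · e^{tJ} · P⁻¹, and e^{tJ} can be computed block-by-block.

A has Jordan form
J =
  [-3,  1]
  [ 0, -3]
(up to reordering of blocks).

Per-block formulas:
  For a 2×2 Jordan block J_2(-3): exp(t · J_2(-3)) = e^(-3t)·(I + t·N), where N is the 2×2 nilpotent shift.

After assembling e^{tJ} and conjugating by P, we get:

e^{tA} =
  [-2*t*exp(-3*t) + exp(-3*t), 4*t*exp(-3*t)]
  [-t*exp(-3*t), 2*t*exp(-3*t) + exp(-3*t)]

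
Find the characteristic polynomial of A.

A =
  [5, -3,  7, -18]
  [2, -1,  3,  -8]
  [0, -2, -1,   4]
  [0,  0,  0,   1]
x^4 - 4*x^3 + 6*x^2 - 4*x + 1

Expanding det(x·I − A) (e.g. by cofactor expansion or by noting that A is similar to its Jordan form J, which has the same characteristic polynomial as A) gives
  χ_A(x) = x^4 - 4*x^3 + 6*x^2 - 4*x + 1
which factors as (x - 1)^4. The eigenvalues (with algebraic multiplicities) are λ = 1 with multiplicity 4.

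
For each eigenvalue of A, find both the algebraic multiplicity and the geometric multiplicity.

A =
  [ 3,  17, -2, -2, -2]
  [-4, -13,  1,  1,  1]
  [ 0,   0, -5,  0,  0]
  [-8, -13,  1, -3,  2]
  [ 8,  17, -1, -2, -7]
λ = -5: alg = 5, geom = 2

Step 1 — factor the characteristic polynomial to read off the algebraic multiplicities:
  χ_A(x) = (x + 5)^5

Step 2 — compute geometric multiplicities via the rank-nullity identity g(λ) = n − rank(A − λI):
  rank(A − (-5)·I) = 3, so dim ker(A − (-5)·I) = n − 3 = 2

Summary:
  λ = -5: algebraic multiplicity = 5, geometric multiplicity = 2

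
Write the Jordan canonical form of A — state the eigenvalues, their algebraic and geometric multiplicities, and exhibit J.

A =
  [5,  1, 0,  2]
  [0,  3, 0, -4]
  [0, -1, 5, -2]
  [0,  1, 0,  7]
J_2(5) ⊕ J_1(5) ⊕ J_1(5)

The characteristic polynomial is
  det(x·I − A) = x^4 - 20*x^3 + 150*x^2 - 500*x + 625 = (x - 5)^4

Eigenvalues and multiplicities (the geometric multiplicity of λ is n − rank(A − λI), which equals the number of Jordan blocks for λ):
  λ = 5: algebraic multiplicity = 4, geometric multiplicity = 3

Determining the block sizes for each eigenvalue:
  λ = 5: 3 blocks summing to 4 forces exactly one block of size 2 and the rest size 1 → block sizes [2, 1, 1]

Assembling the blocks gives a Jordan form
J =
  [5, 1, 0, 0]
  [0, 5, 0, 0]
  [0, 0, 5, 0]
  [0, 0, 0, 5]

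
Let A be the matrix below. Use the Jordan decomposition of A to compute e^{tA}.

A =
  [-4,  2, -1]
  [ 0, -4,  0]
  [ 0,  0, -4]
e^{tA} =
  [exp(-4*t), 2*t*exp(-4*t), -t*exp(-4*t)]
  [0, exp(-4*t), 0]
  [0, 0, exp(-4*t)]

Strategy: write A = P · J · P⁻¹ where J is a Jordan canonical form, so e^{tA} = P · e^{tJ} · P⁻¹, and e^{tJ} can be computed block-by-block.

A has Jordan form
J =
  [-4,  1,  0]
  [ 0, -4,  0]
  [ 0,  0, -4]
(up to reordering of blocks).

Per-block formulas:
  For a 1×1 block at λ = -4: exp(t · [-4]) = [e^(-4t)].
  For a 2×2 Jordan block J_2(-4): exp(t · J_2(-4)) = e^(-4t)·(I + t·N), where N is the 2×2 nilpotent shift.

After assembling e^{tJ} and conjugating by P, we get:

e^{tA} =
  [exp(-4*t), 2*t*exp(-4*t), -t*exp(-4*t)]
  [0, exp(-4*t), 0]
  [0, 0, exp(-4*t)]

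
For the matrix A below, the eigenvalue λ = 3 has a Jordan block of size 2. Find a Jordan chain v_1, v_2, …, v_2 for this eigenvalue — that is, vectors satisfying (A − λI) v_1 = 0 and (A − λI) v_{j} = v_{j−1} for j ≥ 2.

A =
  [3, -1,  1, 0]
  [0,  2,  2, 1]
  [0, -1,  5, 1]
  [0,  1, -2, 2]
A Jordan chain for λ = 3 of length 2:
v_1 = (-1, -1, -1, 1)ᵀ
v_2 = (0, 1, 0, 0)ᵀ

Let N = A − (3)·I. We want v_2 with N^2 v_2 = 0 but N^1 v_2 ≠ 0; then v_{j-1} := N · v_j for j = 2, …, 2.

Pick v_2 = (0, 1, 0, 0)ᵀ.
Then v_1 = N · v_2 = (-1, -1, -1, 1)ᵀ.

Sanity check: (A − (3)·I) v_1 = (0, 0, 0, 0)ᵀ = 0. ✓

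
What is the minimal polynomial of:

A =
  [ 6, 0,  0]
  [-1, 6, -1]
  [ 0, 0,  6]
x^2 - 12*x + 36

The characteristic polynomial is χ_A(x) = (x - 6)^3, so the eigenvalues are known. The minimal polynomial is
  m_A(x) = Π_λ (x − λ)^{k_λ}
where k_λ is the size of the *largest* Jordan block for λ (equivalently, the smallest k with (A − λI)^k v = 0 for every generalised eigenvector v of λ).

  λ = 6: largest Jordan block has size 2, contributing (x − 6)^2

So m_A(x) = (x - 6)^2 = x^2 - 12*x + 36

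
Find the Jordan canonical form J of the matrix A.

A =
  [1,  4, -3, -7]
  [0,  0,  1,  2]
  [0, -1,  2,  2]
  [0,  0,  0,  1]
J_3(1) ⊕ J_1(1)

The characteristic polynomial is
  det(x·I − A) = x^4 - 4*x^3 + 6*x^2 - 4*x + 1 = (x - 1)^4

Eigenvalues and multiplicities (the geometric multiplicity of λ is n − rank(A − λI), which equals the number of Jordan blocks for λ):
  λ = 1: algebraic multiplicity = 4, geometric multiplicity = 2

Determining the block sizes for each eigenvalue:
  λ = 1: with am = 4 and gm = 2, the partition is not yet determined (e.g. several partitions of 4 into 2 parts exist). Let N = A − (1)·I. Computing rank(N^1) = 2, rank(N^2) = 1, rank(N^3) = 0; the number of blocks of size ≥ j is rank(N^{j−1}) − rank(N^j), giving [2, 1, 1]. So we have 1 block(s) of size 3, 1 block(s) of size 1 → block sizes [3, 1]

Assembling the blocks gives a Jordan form
J =
  [1, 1, 0, 0]
  [0, 1, 1, 0]
  [0, 0, 1, 0]
  [0, 0, 0, 1]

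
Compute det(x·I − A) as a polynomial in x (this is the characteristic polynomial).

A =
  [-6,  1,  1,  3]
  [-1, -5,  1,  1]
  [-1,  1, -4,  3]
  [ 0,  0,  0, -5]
x^4 + 20*x^3 + 150*x^2 + 500*x + 625

Expanding det(x·I − A) (e.g. by cofactor expansion or by noting that A is similar to its Jordan form J, which has the same characteristic polynomial as A) gives
  χ_A(x) = x^4 + 20*x^3 + 150*x^2 + 500*x + 625
which factors as (x + 5)^4. The eigenvalues (with algebraic multiplicities) are λ = -5 with multiplicity 4.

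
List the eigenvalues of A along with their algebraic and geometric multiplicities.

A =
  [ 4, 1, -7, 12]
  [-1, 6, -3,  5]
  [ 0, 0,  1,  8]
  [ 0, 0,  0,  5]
λ = 1: alg = 1, geom = 1; λ = 5: alg = 3, geom = 1

Step 1 — factor the characteristic polynomial to read off the algebraic multiplicities:
  χ_A(x) = (x - 5)^3*(x - 1)

Step 2 — compute geometric multiplicities via the rank-nullity identity g(λ) = n − rank(A − λI):
  rank(A − (1)·I) = 3, so dim ker(A − (1)·I) = n − 3 = 1
  rank(A − (5)·I) = 3, so dim ker(A − (5)·I) = n − 3 = 1

Summary:
  λ = 1: algebraic multiplicity = 1, geometric multiplicity = 1
  λ = 5: algebraic multiplicity = 3, geometric multiplicity = 1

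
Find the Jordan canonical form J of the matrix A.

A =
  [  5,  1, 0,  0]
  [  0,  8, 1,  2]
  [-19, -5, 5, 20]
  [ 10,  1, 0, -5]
J_1(-5) ⊕ J_3(6)

The characteristic polynomial is
  det(x·I − A) = x^4 - 13*x^3 + 18*x^2 + 324*x - 1080 = (x - 6)^3*(x + 5)

Eigenvalues and multiplicities (the geometric multiplicity of λ is n − rank(A − λI), which equals the number of Jordan blocks for λ):
  λ = -5: algebraic multiplicity = 1, geometric multiplicity = 1
  λ = 6: algebraic multiplicity = 3, geometric multiplicity = 1

Determining the block sizes for each eigenvalue:
  λ = -5: one block (gm = 1), so the single block has size am = 1 → block sizes [1]
  λ = 6: one block (gm = 1), so the single block has size am = 3 → block sizes [3]

Assembling the blocks gives a Jordan form
J =
  [-5, 0, 0, 0]
  [ 0, 6, 1, 0]
  [ 0, 0, 6, 1]
  [ 0, 0, 0, 6]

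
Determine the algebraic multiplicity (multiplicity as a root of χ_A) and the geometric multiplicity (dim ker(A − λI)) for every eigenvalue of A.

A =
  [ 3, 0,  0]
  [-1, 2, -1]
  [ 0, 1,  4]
λ = 3: alg = 3, geom = 1

Step 1 — factor the characteristic polynomial to read off the algebraic multiplicities:
  χ_A(x) = (x - 3)^3

Step 2 — compute geometric multiplicities via the rank-nullity identity g(λ) = n − rank(A − λI):
  rank(A − (3)·I) = 2, so dim ker(A − (3)·I) = n − 2 = 1

Summary:
  λ = 3: algebraic multiplicity = 3, geometric multiplicity = 1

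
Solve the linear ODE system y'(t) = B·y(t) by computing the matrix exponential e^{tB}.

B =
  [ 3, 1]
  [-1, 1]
e^{tB} =
  [t*exp(2*t) + exp(2*t), t*exp(2*t)]
  [-t*exp(2*t), -t*exp(2*t) + exp(2*t)]

Strategy: write B = P · J · P⁻¹ where J is a Jordan canonical form, so e^{tB} = P · e^{tJ} · P⁻¹, and e^{tJ} can be computed block-by-block.

B has Jordan form
J =
  [2, 1]
  [0, 2]
(up to reordering of blocks).

Per-block formulas:
  For a 2×2 Jordan block J_2(2): exp(t · J_2(2)) = e^(2t)·(I + t·N), where N is the 2×2 nilpotent shift.

After assembling e^{tJ} and conjugating by P, we get:

e^{tB} =
  [t*exp(2*t) + exp(2*t), t*exp(2*t)]
  [-t*exp(2*t), -t*exp(2*t) + exp(2*t)]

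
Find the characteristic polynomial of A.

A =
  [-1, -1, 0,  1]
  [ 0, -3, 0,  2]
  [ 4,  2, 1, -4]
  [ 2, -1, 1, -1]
x^4 + 4*x^3 + 6*x^2 + 4*x + 1

Expanding det(x·I − A) (e.g. by cofactor expansion or by noting that A is similar to its Jordan form J, which has the same characteristic polynomial as A) gives
  χ_A(x) = x^4 + 4*x^3 + 6*x^2 + 4*x + 1
which factors as (x + 1)^4. The eigenvalues (with algebraic multiplicities) are λ = -1 with multiplicity 4.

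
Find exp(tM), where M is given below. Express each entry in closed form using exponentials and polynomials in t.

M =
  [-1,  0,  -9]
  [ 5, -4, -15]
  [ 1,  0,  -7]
e^{tM} =
  [3*t*exp(-4*t) + exp(-4*t), 0, -9*t*exp(-4*t)]
  [5*t*exp(-4*t), exp(-4*t), -15*t*exp(-4*t)]
  [t*exp(-4*t), 0, -3*t*exp(-4*t) + exp(-4*t)]

Strategy: write M = P · J · P⁻¹ where J is a Jordan canonical form, so e^{tM} = P · e^{tJ} · P⁻¹, and e^{tJ} can be computed block-by-block.

M has Jordan form
J =
  [-4,  1,  0]
  [ 0, -4,  0]
  [ 0,  0, -4]
(up to reordering of blocks).

Per-block formulas:
  For a 2×2 Jordan block J_2(-4): exp(t · J_2(-4)) = e^(-4t)·(I + t·N), where N is the 2×2 nilpotent shift.
  For a 1×1 block at λ = -4: exp(t · [-4]) = [e^(-4t)].

After assembling e^{tJ} and conjugating by P, we get:

e^{tM} =
  [3*t*exp(-4*t) + exp(-4*t), 0, -9*t*exp(-4*t)]
  [5*t*exp(-4*t), exp(-4*t), -15*t*exp(-4*t)]
  [t*exp(-4*t), 0, -3*t*exp(-4*t) + exp(-4*t)]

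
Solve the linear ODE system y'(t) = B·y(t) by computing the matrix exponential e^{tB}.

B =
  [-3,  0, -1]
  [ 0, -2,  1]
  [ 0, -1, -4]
e^{tB} =
  [exp(-3*t), t^2*exp(-3*t)/2, t^2*exp(-3*t)/2 - t*exp(-3*t)]
  [0, t*exp(-3*t) + exp(-3*t), t*exp(-3*t)]
  [0, -t*exp(-3*t), -t*exp(-3*t) + exp(-3*t)]

Strategy: write B = P · J · P⁻¹ where J is a Jordan canonical form, so e^{tB} = P · e^{tJ} · P⁻¹, and e^{tJ} can be computed block-by-block.

B has Jordan form
J =
  [-3,  1,  0]
  [ 0, -3,  1]
  [ 0,  0, -3]
(up to reordering of blocks).

Per-block formulas:
  For a 3×3 Jordan block J_3(-3): exp(t · J_3(-3)) = e^(-3t)·(I + t·N + (t^2/2)·N^2), where N is the 3×3 nilpotent shift.

After assembling e^{tJ} and conjugating by P, we get:

e^{tB} =
  [exp(-3*t), t^2*exp(-3*t)/2, t^2*exp(-3*t)/2 - t*exp(-3*t)]
  [0, t*exp(-3*t) + exp(-3*t), t*exp(-3*t)]
  [0, -t*exp(-3*t), -t*exp(-3*t) + exp(-3*t)]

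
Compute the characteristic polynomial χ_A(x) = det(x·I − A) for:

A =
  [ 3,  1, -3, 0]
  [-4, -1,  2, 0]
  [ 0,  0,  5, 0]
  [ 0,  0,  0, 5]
x^4 - 12*x^3 + 46*x^2 - 60*x + 25

Expanding det(x·I − A) (e.g. by cofactor expansion or by noting that A is similar to its Jordan form J, which has the same characteristic polynomial as A) gives
  χ_A(x) = x^4 - 12*x^3 + 46*x^2 - 60*x + 25
which factors as (x - 5)^2*(x - 1)^2. The eigenvalues (with algebraic multiplicities) are λ = 1 with multiplicity 2, λ = 5 with multiplicity 2.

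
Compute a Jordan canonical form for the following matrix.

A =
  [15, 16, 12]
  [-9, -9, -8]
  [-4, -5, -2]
J_2(1) ⊕ J_1(2)

The characteristic polynomial is
  det(x·I − A) = x^3 - 4*x^2 + 5*x - 2 = (x - 2)*(x - 1)^2

Eigenvalues and multiplicities (the geometric multiplicity of λ is n − rank(A − λI), which equals the number of Jordan blocks for λ):
  λ = 1: algebraic multiplicity = 2, geometric multiplicity = 1
  λ = 2: algebraic multiplicity = 1, geometric multiplicity = 1

Determining the block sizes for each eigenvalue:
  λ = 1: one block (gm = 1), so the single block has size am = 2 → block sizes [2]
  λ = 2: one block (gm = 1), so the single block has size am = 1 → block sizes [1]

Assembling the blocks gives a Jordan form
J =
  [1, 1, 0]
  [0, 1, 0]
  [0, 0, 2]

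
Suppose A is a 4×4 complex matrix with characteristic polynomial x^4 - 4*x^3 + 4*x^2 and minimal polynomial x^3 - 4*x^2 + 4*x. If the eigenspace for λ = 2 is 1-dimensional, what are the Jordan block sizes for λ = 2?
Block sizes for λ = 2: [2]

Step 1 — from the characteristic polynomial, algebraic multiplicity of λ = 2 is 2. From dim ker(A − (2)·I) = 1, there are exactly 1 Jordan blocks for λ = 2.
Step 2 — from the minimal polynomial, the factor (x − 2)^2 tells us the largest block for λ = 2 has size 2.
Step 3 — with total size 2, 1 blocks, and largest block 2, the block sizes (in nonincreasing order) are [2].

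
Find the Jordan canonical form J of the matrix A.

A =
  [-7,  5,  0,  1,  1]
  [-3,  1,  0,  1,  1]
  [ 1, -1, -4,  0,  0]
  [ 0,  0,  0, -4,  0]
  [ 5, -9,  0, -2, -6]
J_3(-4) ⊕ J_1(-4) ⊕ J_1(-4)

The characteristic polynomial is
  det(x·I − A) = x^5 + 20*x^4 + 160*x^3 + 640*x^2 + 1280*x + 1024 = (x + 4)^5

Eigenvalues and multiplicities (the geometric multiplicity of λ is n − rank(A − λI), which equals the number of Jordan blocks for λ):
  λ = -4: algebraic multiplicity = 5, geometric multiplicity = 3

Determining the block sizes for each eigenvalue:
  λ = -4: with am = 5 and gm = 3, the partition is not yet determined (e.g. several partitions of 5 into 3 parts exist). Let N = A − (-4)·I. Computing rank(N^1) = 2, rank(N^2) = 1, rank(N^3) = 0; the number of blocks of size ≥ j is rank(N^{j−1}) − rank(N^j), giving [3, 1, 1]. So we have 1 block(s) of size 3, 2 block(s) of size 1 → block sizes [3, 1, 1]

Assembling the blocks gives a Jordan form
J =
  [-4,  1,  0,  0,  0]
  [ 0, -4,  1,  0,  0]
  [ 0,  0, -4,  0,  0]
  [ 0,  0,  0, -4,  0]
  [ 0,  0,  0,  0, -4]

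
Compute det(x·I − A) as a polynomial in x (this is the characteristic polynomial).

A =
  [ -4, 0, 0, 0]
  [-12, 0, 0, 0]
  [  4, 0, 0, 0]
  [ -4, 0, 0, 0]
x^4 + 4*x^3

Expanding det(x·I − A) (e.g. by cofactor expansion or by noting that A is similar to its Jordan form J, which has the same characteristic polynomial as A) gives
  χ_A(x) = x^4 + 4*x^3
which factors as x^3*(x + 4). The eigenvalues (with algebraic multiplicities) are λ = -4 with multiplicity 1, λ = 0 with multiplicity 3.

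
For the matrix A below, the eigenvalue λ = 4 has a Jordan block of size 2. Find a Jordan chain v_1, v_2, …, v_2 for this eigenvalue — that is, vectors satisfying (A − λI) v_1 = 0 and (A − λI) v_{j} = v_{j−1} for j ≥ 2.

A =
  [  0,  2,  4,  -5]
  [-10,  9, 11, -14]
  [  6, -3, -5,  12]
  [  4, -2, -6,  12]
A Jordan chain for λ = 4 of length 2:
v_1 = (-4, -10, 6, 4)ᵀ
v_2 = (1, 0, 0, 0)ᵀ

Let N = A − (4)·I. We want v_2 with N^2 v_2 = 0 but N^1 v_2 ≠ 0; then v_{j-1} := N · v_j for j = 2, …, 2.

Pick v_2 = (1, 0, 0, 0)ᵀ.
Then v_1 = N · v_2 = (-4, -10, 6, 4)ᵀ.

Sanity check: (A − (4)·I) v_1 = (0, 0, 0, 0)ᵀ = 0. ✓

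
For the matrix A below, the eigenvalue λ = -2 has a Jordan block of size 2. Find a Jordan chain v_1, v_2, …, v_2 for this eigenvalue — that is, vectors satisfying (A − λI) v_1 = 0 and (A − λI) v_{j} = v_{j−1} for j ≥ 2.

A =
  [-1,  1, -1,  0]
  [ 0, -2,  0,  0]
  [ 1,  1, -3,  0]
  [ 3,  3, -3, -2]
A Jordan chain for λ = -2 of length 2:
v_1 = (1, 0, 1, 3)ᵀ
v_2 = (1, 0, 0, 0)ᵀ

Let N = A − (-2)·I. We want v_2 with N^2 v_2 = 0 but N^1 v_2 ≠ 0; then v_{j-1} := N · v_j for j = 2, …, 2.

Pick v_2 = (1, 0, 0, 0)ᵀ.
Then v_1 = N · v_2 = (1, 0, 1, 3)ᵀ.

Sanity check: (A − (-2)·I) v_1 = (0, 0, 0, 0)ᵀ = 0. ✓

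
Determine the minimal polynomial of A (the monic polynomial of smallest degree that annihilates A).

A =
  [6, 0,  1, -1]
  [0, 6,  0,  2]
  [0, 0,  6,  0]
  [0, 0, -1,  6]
x^3 - 18*x^2 + 108*x - 216

The characteristic polynomial is χ_A(x) = (x - 6)^4, so the eigenvalues are known. The minimal polynomial is
  m_A(x) = Π_λ (x − λ)^{k_λ}
where k_λ is the size of the *largest* Jordan block for λ (equivalently, the smallest k with (A − λI)^k v = 0 for every generalised eigenvector v of λ).

  λ = 6: largest Jordan block has size 3, contributing (x − 6)^3

So m_A(x) = (x - 6)^3 = x^3 - 18*x^2 + 108*x - 216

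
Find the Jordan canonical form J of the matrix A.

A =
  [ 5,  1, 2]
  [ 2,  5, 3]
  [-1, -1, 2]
J_3(4)

The characteristic polynomial is
  det(x·I − A) = x^3 - 12*x^2 + 48*x - 64 = (x - 4)^3

Eigenvalues and multiplicities (the geometric multiplicity of λ is n − rank(A − λI), which equals the number of Jordan blocks for λ):
  λ = 4: algebraic multiplicity = 3, geometric multiplicity = 1

Determining the block sizes for each eigenvalue:
  λ = 4: one block (gm = 1), so the single block has size am = 3 → block sizes [3]

Assembling the blocks gives a Jordan form
J =
  [4, 1, 0]
  [0, 4, 1]
  [0, 0, 4]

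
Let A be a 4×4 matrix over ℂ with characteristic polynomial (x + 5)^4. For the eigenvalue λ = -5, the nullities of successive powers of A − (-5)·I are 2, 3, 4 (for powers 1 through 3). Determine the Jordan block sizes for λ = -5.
Block sizes for λ = -5: [3, 1]

From the dimensions of kernels of powers, the number of Jordan blocks of size at least j is d_j − d_{j−1} where d_j = dim ker(N^j) (with d_0 = 0). Computing the differences gives [2, 1, 1].
The number of blocks of size exactly k is (#blocks of size ≥ k) − (#blocks of size ≥ k + 1), so the partition is: 1 block(s) of size 1, 1 block(s) of size 3.
In nonincreasing order the block sizes are [3, 1].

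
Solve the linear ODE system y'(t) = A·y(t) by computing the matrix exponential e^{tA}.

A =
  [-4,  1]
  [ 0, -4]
e^{tA} =
  [exp(-4*t), t*exp(-4*t)]
  [0, exp(-4*t)]

Strategy: write A = P · J · P⁻¹ where J is a Jordan canonical form, so e^{tA} = P · e^{tJ} · P⁻¹, and e^{tJ} can be computed block-by-block.

A has Jordan form
J =
  [-4,  1]
  [ 0, -4]
(up to reordering of blocks).

Per-block formulas:
  For a 2×2 Jordan block J_2(-4): exp(t · J_2(-4)) = e^(-4t)·(I + t·N), where N is the 2×2 nilpotent shift.

After assembling e^{tJ} and conjugating by P, we get:

e^{tA} =
  [exp(-4*t), t*exp(-4*t)]
  [0, exp(-4*t)]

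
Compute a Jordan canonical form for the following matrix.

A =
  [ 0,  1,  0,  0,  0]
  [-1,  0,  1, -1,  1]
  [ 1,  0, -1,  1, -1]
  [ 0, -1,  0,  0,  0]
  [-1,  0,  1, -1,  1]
J_3(0) ⊕ J_1(0) ⊕ J_1(0)

The characteristic polynomial is
  det(x·I − A) = x^5

Eigenvalues and multiplicities (the geometric multiplicity of λ is n − rank(A − λI), which equals the number of Jordan blocks for λ):
  λ = 0: algebraic multiplicity = 5, geometric multiplicity = 3

Determining the block sizes for each eigenvalue:
  λ = 0: with am = 5 and gm = 3, the partition is not yet determined (e.g. several partitions of 5 into 3 parts exist). Let N = A − (0)·I. Computing rank(N^1) = 2, rank(N^2) = 1, rank(N^3) = 0; the number of blocks of size ≥ j is rank(N^{j−1}) − rank(N^j), giving [3, 1, 1]. So we have 1 block(s) of size 3, 2 block(s) of size 1 → block sizes [3, 1, 1]

Assembling the blocks gives a Jordan form
J =
  [0, 1, 0, 0, 0]
  [0, 0, 1, 0, 0]
  [0, 0, 0, 0, 0]
  [0, 0, 0, 0, 0]
  [0, 0, 0, 0, 0]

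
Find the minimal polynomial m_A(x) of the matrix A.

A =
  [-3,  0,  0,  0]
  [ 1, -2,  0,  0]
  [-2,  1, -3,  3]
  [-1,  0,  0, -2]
x^2 + 5*x + 6

The characteristic polynomial is χ_A(x) = (x + 2)^2*(x + 3)^2, so the eigenvalues are known. The minimal polynomial is
  m_A(x) = Π_λ (x − λ)^{k_λ}
where k_λ is the size of the *largest* Jordan block for λ (equivalently, the smallest k with (A − λI)^k v = 0 for every generalised eigenvector v of λ).

  λ = -3: largest Jordan block has size 1, contributing (x + 3)
  λ = -2: largest Jordan block has size 1, contributing (x + 2)

So m_A(x) = (x + 2)*(x + 3) = x^2 + 5*x + 6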